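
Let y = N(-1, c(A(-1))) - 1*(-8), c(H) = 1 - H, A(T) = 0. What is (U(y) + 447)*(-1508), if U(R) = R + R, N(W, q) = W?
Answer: -695188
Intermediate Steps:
y = 7 (y = -1 - 1*(-8) = -1 + 8 = 7)
U(R) = 2*R
(U(y) + 447)*(-1508) = (2*7 + 447)*(-1508) = (14 + 447)*(-1508) = 461*(-1508) = -695188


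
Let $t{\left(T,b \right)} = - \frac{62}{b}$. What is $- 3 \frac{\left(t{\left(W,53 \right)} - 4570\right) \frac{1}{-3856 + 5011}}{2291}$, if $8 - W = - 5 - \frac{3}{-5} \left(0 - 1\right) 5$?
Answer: $\frac{242272}{46747855} \approx 0.0051825$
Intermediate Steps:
$W = -7$ ($W = 8 - - 5 - \frac{3}{-5} \left(0 - 1\right) 5 = 8 - - 5 \left(-3\right) \left(- \frac{1}{5}\right) \left(-1\right) 5 = 8 - - 5 \cdot \frac{3}{5} \left(-1\right) 5 = 8 - - 5 \left(\left(- \frac{3}{5}\right) 5\right) = 8 - \left(-5\right) \left(-3\right) = 8 - 15 = -7$)
$- 3 \frac{\left(t{\left(W,53 \right)} - 4570\right) \frac{1}{-3856 + 5011}}{2291} = - 3 \frac{\left(- \frac{62}{53} - 4570\right) \frac{1}{-3856 + 5011}}{2291} = - 3 \frac{\left(-62\right) \frac{1}{53} - 4570}{1155} \cdot \frac{1}{2291} = - 3 \left(- \frac{62}{53} - 4570\right) \frac{1}{1155} \cdot \frac{1}{2291} = - 3 \left(- \frac{242272}{53}\right) \frac{1}{1155} \cdot \frac{1}{2291} = - 3 \left(\left(- \frac{242272}{61215}\right) \frac{1}{2291}\right) = \left(-3\right) \left(- \frac{242272}{140243565}\right) = \frac{242272}{46747855}$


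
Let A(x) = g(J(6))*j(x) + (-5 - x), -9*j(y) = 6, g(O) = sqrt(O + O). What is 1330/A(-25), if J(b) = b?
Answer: 9975/148 + 665*sqrt(3)/148 ≈ 75.181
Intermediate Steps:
g(O) = sqrt(2)*sqrt(O) (g(O) = sqrt(2*O) = sqrt(2)*sqrt(O))
j(y) = -2/3 (j(y) = -1/9*6 = -2/3)
A(x) = -5 - x - 4*sqrt(3)/3 (A(x) = (sqrt(2)*sqrt(6))*(-2/3) + (-5 - x) = (2*sqrt(3))*(-2/3) + (-5 - x) = -4*sqrt(3)/3 + (-5 - x) = -5 - x - 4*sqrt(3)/3)
1330/A(-25) = 1330/(-5 - 1*(-25) - 4*sqrt(3)/3) = 1330/(-5 + 25 - 4*sqrt(3)/3) = 1330/(20 - 4*sqrt(3)/3)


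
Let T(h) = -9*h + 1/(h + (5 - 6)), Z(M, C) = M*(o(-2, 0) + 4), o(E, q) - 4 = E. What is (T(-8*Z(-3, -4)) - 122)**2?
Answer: 41116889529/20449 ≈ 2.0107e+6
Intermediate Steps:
o(E, q) = 4 + E
Z(M, C) = 6*M (Z(M, C) = M*((4 - 2) + 4) = M*(2 + 4) = M*6 = 6*M)
T(h) = 1/(-1 + h) - 9*h (T(h) = -9*h + 1/(h - 1) = -9*h + 1/(-1 + h) = 1/(-1 + h) - 9*h)
(T(-8*Z(-3, -4)) - 122)**2 = ((1 - 9*(-48*(-3))**2 + 9*(-48*(-3)))/(-1 - 48*(-3)) - 122)**2 = ((1 - 9*(-8*(-18))**2 + 9*(-8*(-18)))/(-1 - 8*(-18)) - 122)**2 = ((1 - 9*144**2 + 9*144)/(-1 + 144) - 122)**2 = ((1 - 9*20736 + 1296)/143 - 122)**2 = ((1 - 186624 + 1296)/143 - 122)**2 = ((1/143)*(-185327) - 122)**2 = (-185327/143 - 122)**2 = (-202773/143)**2 = 41116889529/20449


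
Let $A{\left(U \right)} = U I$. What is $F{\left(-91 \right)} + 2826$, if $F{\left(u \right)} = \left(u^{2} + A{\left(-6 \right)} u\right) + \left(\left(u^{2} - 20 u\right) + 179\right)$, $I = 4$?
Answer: $23571$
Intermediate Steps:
$A{\left(U \right)} = 4 U$ ($A{\left(U \right)} = U 4 = 4 U$)
$F{\left(u \right)} = 179 - 44 u + 2 u^{2}$ ($F{\left(u \right)} = \left(u^{2} + 4 \left(-6\right) u\right) + \left(\left(u^{2} - 20 u\right) + 179\right) = \left(u^{2} - 24 u\right) + \left(179 + u^{2} - 20 u\right) = 179 - 44 u + 2 u^{2}$)
$F{\left(-91 \right)} + 2826 = \left(179 - -4004 + 2 \left(-91\right)^{2}\right) + 2826 = \left(179 + 4004 + 2 \cdot 8281\right) + 2826 = \left(179 + 4004 + 16562\right) + 2826 = 20745 + 2826 = 23571$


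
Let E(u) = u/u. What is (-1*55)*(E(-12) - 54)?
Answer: 2915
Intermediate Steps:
E(u) = 1
(-1*55)*(E(-12) - 54) = (-1*55)*(1 - 54) = -55*(-53) = 2915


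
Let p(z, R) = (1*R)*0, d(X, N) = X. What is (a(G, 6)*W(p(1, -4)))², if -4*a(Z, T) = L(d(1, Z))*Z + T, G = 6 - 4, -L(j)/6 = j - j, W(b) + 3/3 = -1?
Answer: 9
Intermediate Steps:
p(z, R) = 0 (p(z, R) = R*0 = 0)
W(b) = -2 (W(b) = -1 - 1 = -2)
L(j) = 0 (L(j) = -6*(j - j) = -6*0 = 0)
G = 2
a(Z, T) = -T/4 (a(Z, T) = -(0*Z + T)/4 = -(0 + T)/4 = -T/4)
(a(G, 6)*W(p(1, -4)))² = (-¼*6*(-2))² = (-3/2*(-2))² = 3² = 9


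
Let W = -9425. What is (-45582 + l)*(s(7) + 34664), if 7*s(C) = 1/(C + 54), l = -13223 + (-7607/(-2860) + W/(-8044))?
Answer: -1251441778477003923/613968355 ≈ -2.0383e+9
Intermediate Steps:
l = -19007379757/1437865 (l = -13223 + (-7607/(-2860) - 9425/(-8044)) = -13223 + (-7607*(-1/2860) - 9425*(-1/8044)) = -13223 + (7607/2860 + 9425/8044) = -13223 + 5509138/1437865 = -19007379757/1437865 ≈ -13219.)
s(C) = 1/(7*(54 + C)) (s(C) = 1/(7*(C + 54)) = 1/(7*(54 + C)))
(-45582 + l)*(s(7) + 34664) = (-45582 - 19007379757/1437865)*(1/(7*(54 + 7)) + 34664) = -84548142187*((⅐)/61 + 34664)/1437865 = -84548142187*((⅐)*(1/61) + 34664)/1437865 = -84548142187*(1/427 + 34664)/1437865 = -84548142187/1437865*14801529/427 = -1251441778477003923/613968355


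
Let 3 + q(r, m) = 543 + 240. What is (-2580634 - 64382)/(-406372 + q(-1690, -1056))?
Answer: 30057/4609 ≈ 6.5214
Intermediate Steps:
q(r, m) = 780 (q(r, m) = -3 + (543 + 240) = -3 + 783 = 780)
(-2580634 - 64382)/(-406372 + q(-1690, -1056)) = (-2580634 - 64382)/(-406372 + 780) = -2645016/(-405592) = -2645016*(-1/405592) = 30057/4609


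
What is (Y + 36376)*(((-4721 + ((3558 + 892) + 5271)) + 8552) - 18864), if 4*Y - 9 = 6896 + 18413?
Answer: -226851616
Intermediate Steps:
Y = 12659/2 (Y = 9/4 + (6896 + 18413)/4 = 9/4 + (1/4)*25309 = 9/4 + 25309/4 = 12659/2 ≈ 6329.5)
(Y + 36376)*(((-4721 + ((3558 + 892) + 5271)) + 8552) - 18864) = (12659/2 + 36376)*(((-4721 + ((3558 + 892) + 5271)) + 8552) - 18864) = 85411*(((-4721 + (4450 + 5271)) + 8552) - 18864)/2 = 85411*(((-4721 + 9721) + 8552) - 18864)/2 = 85411*((5000 + 8552) - 18864)/2 = 85411*(13552 - 18864)/2 = (85411/2)*(-5312) = -226851616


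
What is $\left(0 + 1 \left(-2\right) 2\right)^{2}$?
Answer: $16$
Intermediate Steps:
$\left(0 + 1 \left(-2\right) 2\right)^{2} = \left(0 - 4\right)^{2} = \left(-4\right)^{2} = 16$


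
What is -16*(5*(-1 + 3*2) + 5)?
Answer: -480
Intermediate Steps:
-16*(5*(-1 + 3*2) + 5) = -16*(5*(-1 + 6) + 5) = -16*(5*5 + 5) = -16*(25 + 5) = -16*30 = -480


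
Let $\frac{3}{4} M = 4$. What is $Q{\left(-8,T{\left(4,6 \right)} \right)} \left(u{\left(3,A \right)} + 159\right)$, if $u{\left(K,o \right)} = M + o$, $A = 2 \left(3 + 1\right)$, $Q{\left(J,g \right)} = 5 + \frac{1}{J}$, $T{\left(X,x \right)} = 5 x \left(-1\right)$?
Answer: $\frac{6721}{8} \approx 840.13$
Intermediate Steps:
$M = \frac{16}{3}$ ($M = \frac{4}{3} \cdot 4 = \frac{16}{3} \approx 5.3333$)
$T{\left(X,x \right)} = - 5 x$
$A = 8$ ($A = 2 \cdot 4 = 8$)
$u{\left(K,o \right)} = \frac{16}{3} + o$
$Q{\left(-8,T{\left(4,6 \right)} \right)} \left(u{\left(3,A \right)} + 159\right) = \left(5 + \frac{1}{-8}\right) \left(\left(\frac{16}{3} + 8\right) + 159\right) = \left(5 - \frac{1}{8}\right) \left(\frac{40}{3} + 159\right) = \frac{39}{8} \cdot \frac{517}{3} = \frac{6721}{8}$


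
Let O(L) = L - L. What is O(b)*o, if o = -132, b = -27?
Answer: 0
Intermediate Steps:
O(L) = 0
O(b)*o = 0*(-132) = 0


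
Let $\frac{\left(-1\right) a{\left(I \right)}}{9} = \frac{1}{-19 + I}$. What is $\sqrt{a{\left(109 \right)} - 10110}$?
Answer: $\frac{i \sqrt{1011010}}{10} \approx 100.55 i$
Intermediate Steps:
$a{\left(I \right)} = - \frac{9}{-19 + I}$
$\sqrt{a{\left(109 \right)} - 10110} = \sqrt{- \frac{9}{-19 + 109} - 10110} = \sqrt{- \frac{9}{90} - 10110} = \sqrt{\left(-9\right) \frac{1}{90} - 10110} = \sqrt{- \frac{1}{10} - 10110} = \sqrt{- \frac{101101}{10}} = \frac{i \sqrt{1011010}}{10}$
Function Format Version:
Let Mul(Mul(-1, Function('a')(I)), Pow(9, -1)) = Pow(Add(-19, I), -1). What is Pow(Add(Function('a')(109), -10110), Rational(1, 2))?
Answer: Mul(Rational(1, 10), I, Pow(1011010, Rational(1, 2))) ≈ Mul(100.55, I)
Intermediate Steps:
Function('a')(I) = Mul(-9, Pow(Add(-19, I), -1))
Pow(Add(Function('a')(109), -10110), Rational(1, 2)) = Pow(Add(Mul(-9, Pow(Add(-19, 109), -1)), -10110), Rational(1, 2)) = Pow(Add(Mul(-9, Pow(90, -1)), -10110), Rational(1, 2)) = Pow(Add(Mul(-9, Rational(1, 90)), -10110), Rational(1, 2)) = Pow(Add(Rational(-1, 10), -10110), Rational(1, 2)) = Pow(Rational(-101101, 10), Rational(1, 2)) = Mul(Rational(1, 10), I, Pow(1011010, Rational(1, 2)))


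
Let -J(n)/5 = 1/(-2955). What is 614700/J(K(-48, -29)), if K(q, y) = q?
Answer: 363287700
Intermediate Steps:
J(n) = 1/591 (J(n) = -5/(-2955) = -5*(-1/2955) = 1/591)
614700/J(K(-48, -29)) = 614700/(1/591) = 614700*591 = 363287700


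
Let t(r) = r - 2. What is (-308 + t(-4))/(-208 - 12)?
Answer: 157/110 ≈ 1.4273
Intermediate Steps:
t(r) = -2 + r
(-308 + t(-4))/(-208 - 12) = (-308 + (-2 - 4))/(-208 - 12) = (-308 - 6)/(-220) = -314*(-1/220) = 157/110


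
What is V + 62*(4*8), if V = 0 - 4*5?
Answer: 1964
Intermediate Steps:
V = -20 (V = 0 - 20 = -20)
V + 62*(4*8) = -20 + 62*(4*8) = -20 + 62*32 = -20 + 1984 = 1964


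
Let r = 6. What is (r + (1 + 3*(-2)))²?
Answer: 1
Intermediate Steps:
(r + (1 + 3*(-2)))² = (6 + (1 + 3*(-2)))² = (6 + (1 - 6))² = (6 - 5)² = 1² = 1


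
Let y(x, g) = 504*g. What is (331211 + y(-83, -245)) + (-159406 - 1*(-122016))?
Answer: 170341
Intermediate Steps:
(331211 + y(-83, -245)) + (-159406 - 1*(-122016)) = (331211 + 504*(-245)) + (-159406 - 1*(-122016)) = (331211 - 123480) + (-159406 + 122016) = 207731 - 37390 = 170341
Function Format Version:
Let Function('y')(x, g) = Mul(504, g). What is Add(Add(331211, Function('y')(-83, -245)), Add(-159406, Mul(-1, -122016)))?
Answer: 170341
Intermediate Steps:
Add(Add(331211, Function('y')(-83, -245)), Add(-159406, Mul(-1, -122016))) = Add(Add(331211, Mul(504, -245)), Add(-159406, Mul(-1, -122016))) = Add(Add(331211, -123480), Add(-159406, 122016)) = Add(207731, -37390) = 170341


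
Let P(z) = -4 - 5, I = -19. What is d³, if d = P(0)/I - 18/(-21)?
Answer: 5545233/2352637 ≈ 2.3570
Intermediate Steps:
P(z) = -9
d = 177/133 (d = -9/(-19) - 18/(-21) = -9*(-1/19) - 18*(-1/21) = 9/19 + 6/7 = 177/133 ≈ 1.3308)
d³ = (177/133)³ = 5545233/2352637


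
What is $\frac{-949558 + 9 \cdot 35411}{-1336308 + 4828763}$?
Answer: $- \frac{630859}{3492455} \approx -0.18063$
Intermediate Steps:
$\frac{-949558 + 9 \cdot 35411}{-1336308 + 4828763} = \frac{-949558 + 318699}{3492455} = \left(-630859\right) \frac{1}{3492455} = - \frac{630859}{3492455}$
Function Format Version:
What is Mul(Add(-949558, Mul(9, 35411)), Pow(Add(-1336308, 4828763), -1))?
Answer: Rational(-630859, 3492455) ≈ -0.18063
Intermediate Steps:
Mul(Add(-949558, Mul(9, 35411)), Pow(Add(-1336308, 4828763), -1)) = Mul(Add(-949558, 318699), Pow(3492455, -1)) = Mul(-630859, Rational(1, 3492455)) = Rational(-630859, 3492455)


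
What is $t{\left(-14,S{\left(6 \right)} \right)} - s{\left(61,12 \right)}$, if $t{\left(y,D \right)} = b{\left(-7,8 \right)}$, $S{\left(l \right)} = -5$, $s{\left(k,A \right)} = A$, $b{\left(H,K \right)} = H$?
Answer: $-19$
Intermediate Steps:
$t{\left(y,D \right)} = -7$
$t{\left(-14,S{\left(6 \right)} \right)} - s{\left(61,12 \right)} = -7 - 12 = -19$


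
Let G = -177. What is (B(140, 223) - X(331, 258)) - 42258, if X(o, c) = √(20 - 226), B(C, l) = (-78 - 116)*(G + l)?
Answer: -51182 - I*√206 ≈ -51182.0 - 14.353*I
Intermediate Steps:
B(C, l) = 34338 - 194*l (B(C, l) = (-78 - 116)*(-177 + l) = -194*(-177 + l) = 34338 - 194*l)
X(o, c) = I*√206 (X(o, c) = √(-206) = I*√206)
(B(140, 223) - X(331, 258)) - 42258 = ((34338 - 194*223) - I*√206) - 42258 = ((34338 - 43262) - I*√206) - 42258 = (-8924 - I*√206) - 42258 = -51182 - I*√206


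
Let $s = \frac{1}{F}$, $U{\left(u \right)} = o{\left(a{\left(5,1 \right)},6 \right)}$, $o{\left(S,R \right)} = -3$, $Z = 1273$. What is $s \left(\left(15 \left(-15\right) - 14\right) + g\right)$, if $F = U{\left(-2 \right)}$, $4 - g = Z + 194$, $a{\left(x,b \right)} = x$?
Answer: $\frac{1702}{3} \approx 567.33$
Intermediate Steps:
$g = -1463$ ($g = 4 - \left(1273 + 194\right) = 4 - 1467 = -1463$)
$U{\left(u \right)} = -3$
$F = -3$
$s = - \frac{1}{3}$ ($s = \frac{1}{-3} = - \frac{1}{3} \approx -0.33333$)
$s \left(\left(15 \left(-15\right) - 14\right) + g\right) = - \frac{\left(15 \left(-15\right) - 14\right) - 1463}{3} = - \frac{\left(-225 - 14\right) - 1463}{3} = - \frac{-239 - 1463}{3} = \left(- \frac{1}{3}\right) \left(-1702\right) = \frac{1702}{3}$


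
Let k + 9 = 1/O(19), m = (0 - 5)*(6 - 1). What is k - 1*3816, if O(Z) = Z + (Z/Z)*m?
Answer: -22951/6 ≈ -3825.2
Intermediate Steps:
m = -25 (m = -5*5 = -25)
O(Z) = -25 + Z (O(Z) = Z + (Z/Z)*(-25) = Z + 1*(-25) = Z - 25 = -25 + Z)
k = -55/6 (k = -9 + 1/(-25 + 19) = -9 + 1/(-6) = -9 - 1/6 = -55/6 ≈ -9.1667)
k - 1*3816 = -55/6 - 1*3816 = -55/6 - 3816 = -22951/6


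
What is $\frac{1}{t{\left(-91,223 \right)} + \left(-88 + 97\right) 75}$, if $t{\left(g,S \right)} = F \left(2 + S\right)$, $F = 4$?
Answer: $\frac{1}{1575} \approx 0.00063492$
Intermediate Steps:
$t{\left(g,S \right)} = 8 + 4 S$ ($t{\left(g,S \right)} = 4 \left(2 + S\right) = 8 + 4 S$)
$\frac{1}{t{\left(-91,223 \right)} + \left(-88 + 97\right) 75} = \frac{1}{\left(8 + 4 \cdot 223\right) + \left(-88 + 97\right) 75} = \frac{1}{\left(8 + 892\right) + 9 \cdot 75} = \frac{1}{900 + 675} = \frac{1}{1575}$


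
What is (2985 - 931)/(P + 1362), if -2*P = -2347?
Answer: 4108/5071 ≈ 0.81010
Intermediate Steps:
P = 2347/2 (P = -1/2*(-2347) = 2347/2 ≈ 1173.5)
(2985 - 931)/(P + 1362) = (2985 - 931)/(2347/2 + 1362) = 2054/(5071/2) = 2054*(2/5071) = 4108/5071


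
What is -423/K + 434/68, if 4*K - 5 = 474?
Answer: 46415/16286 ≈ 2.8500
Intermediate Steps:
K = 479/4 (K = 5/4 + (¼)*474 = 5/4 + 237/2 = 479/4 ≈ 119.75)
-423/K + 434/68 = -423/479/4 + 434/68 = -423*4/479 + 434*(1/68) = -1692/479 + 217/34 = 46415/16286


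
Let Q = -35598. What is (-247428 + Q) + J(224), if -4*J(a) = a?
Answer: -283082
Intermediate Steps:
J(a) = -a/4
(-247428 + Q) + J(224) = (-247428 - 35598) - ¼*224 = -283026 - 56 = -283082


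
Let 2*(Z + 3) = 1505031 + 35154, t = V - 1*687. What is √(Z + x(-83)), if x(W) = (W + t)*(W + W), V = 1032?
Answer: √2906390/2 ≈ 852.41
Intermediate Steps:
t = 345 (t = 1032 - 1*687 = 1032 - 687 = 345)
x(W) = 2*W*(345 + W) (x(W) = (W + 345)*(W + W) = (345 + W)*(2*W) = 2*W*(345 + W))
Z = 1540179/2 (Z = -3 + (1505031 + 35154)/2 = -3 + (½)*1540185 = -3 + 1540185/2 = 1540179/2 ≈ 7.7009e+5)
√(Z + x(-83)) = √(1540179/2 + 2*(-83)*(345 - 83)) = √(1540179/2 + 2*(-83)*262) = √(1540179/2 - 43492) = √(1453195/2) = √2906390/2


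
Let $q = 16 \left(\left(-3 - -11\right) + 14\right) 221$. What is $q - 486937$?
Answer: $-409145$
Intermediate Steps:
$q = 77792$ ($q = 16 \left(\left(-3 + 11\right) + 14\right) 221 = 16 \left(8 + 14\right) 221 = 16 \cdot 22 \cdot 221 = 352 \cdot 221 = 77792$)
$q - 486937 = 77792 - 486937 = -409145$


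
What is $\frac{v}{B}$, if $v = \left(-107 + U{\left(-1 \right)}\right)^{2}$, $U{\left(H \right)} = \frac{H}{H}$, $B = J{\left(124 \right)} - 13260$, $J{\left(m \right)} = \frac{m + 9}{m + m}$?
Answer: $- \frac{2786528}{3288347} \approx -0.84739$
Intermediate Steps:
$J{\left(m \right)} = \frac{9 + m}{2 m}$
$B = - \frac{3288347}{248}$ ($B = \frac{9 + 124}{2 \cdot 124} - 13260 = \frac{1}{2} \cdot \frac{1}{124} \cdot 133 - 13260 = \frac{133}{248} - 13260 = - \frac{3288347}{248} \approx -13259.0$)
$U{\left(H \right)} = 1$
$v = 11236$ ($v = \left(-107 + 1\right)^{2} = \left(-106\right)^{2} = 11236$)
$\frac{v}{B} = \frac{11236}{- \frac{3288347}{248}} = 11236 \left(- \frac{248}{3288347}\right) = - \frac{2786528}{3288347}$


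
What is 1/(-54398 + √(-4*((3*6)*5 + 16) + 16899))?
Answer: -54398/2959125929 - 5*√659/2959125929 ≈ -1.8427e-5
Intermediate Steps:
1/(-54398 + √(-4*((3*6)*5 + 16) + 16899)) = 1/(-54398 + √(-4*(18*5 + 16) + 16899)) = 1/(-54398 + √(-4*(90 + 16) + 16899)) = 1/(-54398 + √(-4*106 + 16899)) = 1/(-54398 + √(-424 + 16899)) = 1/(-54398 + √16475) = 1/(-54398 + 5*√659)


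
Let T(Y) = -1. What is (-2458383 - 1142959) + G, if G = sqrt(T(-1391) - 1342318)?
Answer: -3601342 + I*sqrt(1342319) ≈ -3.6013e+6 + 1158.6*I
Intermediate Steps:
G = I*sqrt(1342319) (G = sqrt(-1 - 1342318) = sqrt(-1342319) = I*sqrt(1342319) ≈ 1158.6*I)
(-2458383 - 1142959) + G = (-2458383 - 1142959) + I*sqrt(1342319) = -3601342 + I*sqrt(1342319)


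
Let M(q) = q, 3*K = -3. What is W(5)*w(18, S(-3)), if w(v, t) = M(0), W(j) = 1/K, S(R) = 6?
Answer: 0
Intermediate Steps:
K = -1 (K = (⅓)*(-3) = -1)
W(j) = -1 (W(j) = 1/(-1) = -1)
w(v, t) = 0
W(5)*w(18, S(-3)) = -1*0 = 0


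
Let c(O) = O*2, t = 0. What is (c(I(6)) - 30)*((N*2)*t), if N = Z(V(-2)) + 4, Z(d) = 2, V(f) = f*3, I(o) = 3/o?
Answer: 0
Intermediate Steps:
V(f) = 3*f
c(O) = 2*O
N = 6 (N = 2 + 4 = 6)
(c(I(6)) - 30)*((N*2)*t) = (2*(3/6) - 30)*((6*2)*0) = (2*(3*(1/6)) - 30)*(12*0) = (2*(1/2) - 30)*0 = (1 - 30)*0 = -29*0 = 0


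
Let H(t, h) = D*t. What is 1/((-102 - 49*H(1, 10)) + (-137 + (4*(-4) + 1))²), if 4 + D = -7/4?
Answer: 4/93135 ≈ 4.2948e-5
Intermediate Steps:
D = -23/4 (D = -4 - 7/4 = -23/4 ≈ -5.7500)
H(t, h) = -23*t/4
1/((-102 - 49*H(1, 10)) + (-137 + (4*(-4) + 1))²) = 1/((-102 - (-1127)/4) + (-137 + (4*(-4) + 1))²) = 1/((-102 - 49*(-23/4)) + (-137 + (-16 + 1))²) = 1/((-102 + 1127/4) + (-137 - 15)²) = 1/(719/4 + (-152)²) = 1/(719/4 + 23104) = 1/(93135/4) = 4/93135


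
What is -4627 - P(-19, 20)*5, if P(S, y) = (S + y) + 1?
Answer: -4637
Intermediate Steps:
P(S, y) = 1 + S + y
-4627 - P(-19, 20)*5 = -4627 - (1 - 19 + 20)*5 = -4627 - 2*5 = -4627 - 1*10 = -4627 - 10 = -4637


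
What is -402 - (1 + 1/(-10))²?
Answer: -40281/100 ≈ -402.81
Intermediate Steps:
-402 - (1 + 1/(-10))² = -402 - (1 - ⅒)² = -402 - (9/10)² = -402 - 1*81/100 = -402 - 81/100 = -40281/100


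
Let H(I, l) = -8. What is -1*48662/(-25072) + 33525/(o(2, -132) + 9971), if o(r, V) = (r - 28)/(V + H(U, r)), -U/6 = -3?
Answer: 15467160791/2916638296 ≈ 5.3031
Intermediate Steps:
U = 18 (U = -6*(-3) = 18)
o(r, V) = (-28 + r)/(-8 + V) (o(r, V) = (r - 28)/(V - 8) = (-28 + r)/(-8 + V))
-1*48662/(-25072) + 33525/(o(2, -132) + 9971) = -1*48662/(-25072) + 33525/((-28 + 2)/(-8 - 132) + 9971) = -48662*(-1/25072) + 33525/(-26/(-140) + 9971) = 24331/12536 + 33525/(-1/140*(-26) + 9971) = 24331/12536 + 33525/(13/70 + 9971) = 24331/12536 + 33525/(697983/70) = 24331/12536 + 33525*(70/697983) = 24331/12536 + 782250/232661 = 15467160791/2916638296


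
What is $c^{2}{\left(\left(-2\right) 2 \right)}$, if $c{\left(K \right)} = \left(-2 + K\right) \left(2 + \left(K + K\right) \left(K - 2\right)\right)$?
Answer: $90000$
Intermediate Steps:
$c{\left(K \right)} = \left(-2 + K\right) \left(2 + 2 K \left(-2 + K\right)\right)$
$c^{2}{\left(\left(-2\right) 2 \right)} = \left(-4 - 8 \left(\left(-2\right) 2\right)^{2} + 2 \left(\left(-2\right) 2\right)^{3} + 10 \left(\left(-2\right) 2\right)\right)^{2} = \left(-4 - 8 \left(-4\right)^{2} + 2 \left(-4\right)^{3} + 10 \left(-4\right)\right)^{2} = \left(-4 - 128 + 2 \left(-64\right) - 40\right)^{2} = \left(-4 - 128 - 128 - 40\right)^{2} = \left(-300\right)^{2} = 90000$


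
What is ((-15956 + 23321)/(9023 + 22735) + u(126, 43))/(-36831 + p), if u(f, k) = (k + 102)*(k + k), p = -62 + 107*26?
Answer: -132009875/361099046 ≈ -0.36558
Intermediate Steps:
p = 2720 (p = -62 + 2782 = 2720)
u(f, k) = 2*k*(102 + k) (u(f, k) = (102 + k)*(2*k) = 2*k*(102 + k))
((-15956 + 23321)/(9023 + 22735) + u(126, 43))/(-36831 + p) = ((-15956 + 23321)/(9023 + 22735) + 2*43*(102 + 43))/(-36831 + 2720) = (7365/31758 + 2*43*145)/(-34111) = (7365*(1/31758) + 12470)*(-1/34111) = (2455/10586 + 12470)*(-1/34111) = (132009875/10586)*(-1/34111) = -132009875/361099046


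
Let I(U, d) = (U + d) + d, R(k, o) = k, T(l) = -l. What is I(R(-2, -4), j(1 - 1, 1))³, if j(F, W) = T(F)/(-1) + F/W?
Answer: -8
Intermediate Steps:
j(F, W) = F + F/W (j(F, W) = -F/(-1) + F/W = -F*(-1) + F/W = F + F/W)
I(U, d) = U + 2*d
I(R(-2, -4), j(1 - 1, 1))³ = (-2 + 2*((1 - 1) + (1 - 1)/1))³ = (-2 + 2*(0 + 0*1))³ = (-2 + 2*(0 + 0))³ = (-2 + 2*0)³ = (-2 + 0)³ = (-2)³ = -8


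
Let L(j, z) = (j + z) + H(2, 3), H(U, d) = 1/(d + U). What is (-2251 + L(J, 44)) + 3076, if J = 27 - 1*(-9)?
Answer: 4526/5 ≈ 905.20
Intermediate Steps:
H(U, d) = 1/(U + d)
J = 36 (J = 27 + 9 = 36)
L(j, z) = ⅕ + j + z (L(j, z) = (j + z) + 1/(2 + 3) = (j + z) + 1/5 = (j + z) + ⅕ = ⅕ + j + z)
(-2251 + L(J, 44)) + 3076 = (-2251 + (⅕ + 36 + 44)) + 3076 = (-2251 + 401/5) + 3076 = -10854/5 + 3076 = 4526/5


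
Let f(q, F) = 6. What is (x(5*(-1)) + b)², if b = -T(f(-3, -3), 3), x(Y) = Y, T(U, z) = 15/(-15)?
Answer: 16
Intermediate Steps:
T(U, z) = -1 (T(U, z) = 15*(-1/15) = -1)
b = 1 (b = -1*(-1) = 1)
(x(5*(-1)) + b)² = (5*(-1) + 1)² = (-5 + 1)² = (-4)² = 16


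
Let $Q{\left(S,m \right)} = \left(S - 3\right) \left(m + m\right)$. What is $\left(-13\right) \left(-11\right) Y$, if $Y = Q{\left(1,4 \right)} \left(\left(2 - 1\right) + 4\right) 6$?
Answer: $-68640$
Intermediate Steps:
$Q{\left(S,m \right)} = 2 m \left(-3 + S\right)$ ($Q{\left(S,m \right)} = \left(-3 + S\right) 2 m = 2 m \left(-3 + S\right)$)
$Y = -480$ ($Y = 2 \cdot 4 \left(-3 + 1\right) \left(\left(2 - 1\right) + 4\right) 6 = 2 \cdot 4 \left(-2\right) \left(1 + 4\right) 6 = \left(-16\right) 5 \cdot 6 = \left(-80\right) 6 = -480$)
$\left(-13\right) \left(-11\right) Y = \left(-13\right) \left(-11\right) \left(-480\right) = 143 \left(-480\right) = -68640$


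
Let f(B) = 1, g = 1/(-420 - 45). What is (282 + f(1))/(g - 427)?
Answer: -131595/198556 ≈ -0.66276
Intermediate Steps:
g = -1/465 (g = 1/(-465) = -1/465 ≈ -0.0021505)
(282 + f(1))/(g - 427) = (282 + 1)/(-1/465 - 427) = 283/(-198556/465) = 283*(-465/198556) = -131595/198556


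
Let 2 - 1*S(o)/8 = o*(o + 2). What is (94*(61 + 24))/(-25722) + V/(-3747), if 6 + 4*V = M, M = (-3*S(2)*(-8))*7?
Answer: 7318535/32126778 ≈ 0.22780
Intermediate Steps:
S(o) = 16 - 8*o*(2 + o) (S(o) = 16 - 8*o*(o + 2) = 16 - 8*o*(2 + o))
M = -8064 (M = (-3*(16 - 16*2 - 8*2²)*(-8))*7 = (-3*(16 - 32 - 8*4)*(-8))*7 = (-3*(16 - 32 - 32)*(-8))*7 = (-3*(-48)*(-8))*7 = (144*(-8))*7 = -1152*7 = -8064)
V = -4035/2 (V = -3/2 + (¼)*(-8064) = -3/2 - 2016 = -4035/2 ≈ -2017.5)
(94*(61 + 24))/(-25722) + V/(-3747) = (94*(61 + 24))/(-25722) - 4035/2/(-3747) = (94*85)*(-1/25722) - 4035/2*(-1/3747) = 7990*(-1/25722) + 1345/2498 = -3995/12861 + 1345/2498 = 7318535/32126778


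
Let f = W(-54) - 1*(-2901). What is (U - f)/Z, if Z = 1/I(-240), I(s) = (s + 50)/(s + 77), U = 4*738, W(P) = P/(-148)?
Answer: 355965/6031 ≈ 59.023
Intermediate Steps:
W(P) = -P/148 (W(P) = P*(-1/148) = -P/148)
U = 2952
I(s) = (50 + s)/(77 + s)
f = 214701/74 (f = -1/148*(-54) - 1*(-2901) = 27/74 + 2901 = 214701/74 ≈ 2901.4)
Z = 163/190 (Z = 1/((50 - 240)/(77 - 240)) = 1/(-190/(-163)) = 1/(-1/163*(-190)) = 1/(190/163) = 163/190 ≈ 0.85789)
(U - f)/Z = (2952 - 1*214701/74)/(163/190) = (2952 - 214701/74)*(190/163) = (3747/74)*(190/163) = 355965/6031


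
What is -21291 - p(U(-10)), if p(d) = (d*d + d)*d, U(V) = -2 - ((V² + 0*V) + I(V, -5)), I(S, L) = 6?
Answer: 1226757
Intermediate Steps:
U(V) = -8 - V² (U(V) = -2 - ((V² + 0*V) + 6) = -2 - ((V² + 0) + 6) = -2 - (V² + 6) = -2 - (6 + V²) = -2 + (-6 - V²) = -8 - V²)
p(d) = d*(d + d²) (p(d) = (d² + d)*d = (d + d²)*d = d*(d + d²))
-21291 - p(U(-10)) = -21291 - (-8 - 1*(-10)²)²*(1 + (-8 - 1*(-10)²)) = -21291 - (-8 - 1*100)²*(1 + (-8 - 1*100)) = -21291 - (-8 - 100)²*(1 + (-8 - 100)) = -21291 - (-108)²*(1 - 108) = -21291 - 11664*(-107) = -21291 - 1*(-1248048) = -21291 + 1248048 = 1226757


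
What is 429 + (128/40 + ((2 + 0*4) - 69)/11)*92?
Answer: 8967/55 ≈ 163.04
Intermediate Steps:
429 + (128/40 + ((2 + 0*4) - 69)/11)*92 = 429 + (128*(1/40) + ((2 + 0) - 69)*(1/11))*92 = 429 + (16/5 + (2 - 69)*(1/11))*92 = 429 + (16/5 - 67*1/11)*92 = 429 + (16/5 - 67/11)*92 = 429 - 159/55*92 = 429 - 14628/55 = 8967/55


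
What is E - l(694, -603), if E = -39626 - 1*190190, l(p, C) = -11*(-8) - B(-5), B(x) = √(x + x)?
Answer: -229904 + I*√10 ≈ -2.299e+5 + 3.1623*I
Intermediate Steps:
B(x) = √2*√x (B(x) = √(2*x) = √2*√x)
l(p, C) = 88 - I*√10 (l(p, C) = -11*(-8) - √2*√(-5) = 88 - √2*I*√5 = 88 - I*√10)
E = -229816 (E = -39626 - 190190 = -229816)
E - l(694, -603) = -229816 - (88 - I*√10) = -229816 + (-88 + I*√10) = -229904 + I*√10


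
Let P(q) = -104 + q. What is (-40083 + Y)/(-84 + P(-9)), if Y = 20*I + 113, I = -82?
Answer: 41610/197 ≈ 211.22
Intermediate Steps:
Y = -1527 (Y = 20*(-82) + 113 = -1640 + 113 = -1527)
(-40083 + Y)/(-84 + P(-9)) = (-40083 - 1527)/(-84 + (-104 - 9)) = -41610/(-84 - 113) = -41610/(-197) = -41610*(-1/197) = 41610/197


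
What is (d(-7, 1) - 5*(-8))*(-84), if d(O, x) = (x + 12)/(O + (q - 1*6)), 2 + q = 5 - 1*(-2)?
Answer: -6447/2 ≈ -3223.5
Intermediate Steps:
q = 5 (q = -2 + (5 - 1*(-2)) = -2 + (5 + 2) = -2 + 7 = 5)
d(O, x) = (12 + x)/(-1 + O) (d(O, x) = (x + 12)/(O + (5 - 1*6)) = (12 + x)/(O + (5 - 6)) = (12 + x)/(O - 1) = (12 + x)/(-1 + O))
(d(-7, 1) - 5*(-8))*(-84) = ((12 + 1)/(-1 - 7) - 5*(-8))*(-84) = (13/(-8) - 1*(-40))*(-84) = (-⅛*13 + 40)*(-84) = (-13/8 + 40)*(-84) = (307/8)*(-84) = -6447/2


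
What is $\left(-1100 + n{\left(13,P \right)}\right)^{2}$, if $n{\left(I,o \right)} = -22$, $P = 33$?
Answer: $1258884$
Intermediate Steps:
$\left(-1100 + n{\left(13,P \right)}\right)^{2} = \left(-1100 - 22\right)^{2} = \left(-1122\right)^{2} = 1258884$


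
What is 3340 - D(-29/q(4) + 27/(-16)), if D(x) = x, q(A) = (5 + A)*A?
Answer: 481319/144 ≈ 3342.5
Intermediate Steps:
q(A) = A*(5 + A)
3340 - D(-29/q(4) + 27/(-16)) = 3340 - (-29*1/(4*(5 + 4)) + 27/(-16)) = 3340 - (-29/(4*9) + 27*(-1/16)) = 3340 - (-29/36 - 27/16) = 3340 - 1*(-359/144) = 3340 + 359/144 = 481319/144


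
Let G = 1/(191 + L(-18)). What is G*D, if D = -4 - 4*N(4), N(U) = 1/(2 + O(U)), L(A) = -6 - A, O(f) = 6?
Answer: -9/406 ≈ -0.022167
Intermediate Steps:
N(U) = ⅛ (N(U) = 1/(2 + 6) = 1/8 = ⅛)
G = 1/203 (G = 1/(191 + (-6 - 1*(-18))) = 1/(191 + (-6 + 18)) = 1/(191 + 12) = 1/203 ≈ 0.0049261)
D = -9/2 (D = -4 - 4*⅛ = -4 - ½ = -9/2 ≈ -4.5000)
G*D = (1/203)*(-9/2) = -9/406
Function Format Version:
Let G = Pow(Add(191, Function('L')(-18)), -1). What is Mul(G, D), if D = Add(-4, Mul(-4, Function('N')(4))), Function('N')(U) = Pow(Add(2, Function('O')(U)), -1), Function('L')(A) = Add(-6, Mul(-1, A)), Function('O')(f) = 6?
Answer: Rational(-9, 406) ≈ -0.022167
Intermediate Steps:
Function('N')(U) = Rational(1, 8) (Function('N')(U) = Pow(Add(2, 6), -1) = Pow(8, -1) = Rational(1, 8))
G = Rational(1, 203) (G = Pow(Add(191, Add(-6, Mul(-1, -18))), -1) = Pow(Add(191, Add(-6, 18)), -1) = Pow(Add(191, 12), -1) = Pow(203, -1) = Rational(1, 203) ≈ 0.0049261)
D = Rational(-9, 2) (D = Add(-4, Mul(-4, Rational(1, 8))) = Add(-4, Rational(-1, 2)) = Rational(-9, 2) ≈ -4.5000)
Mul(G, D) = Mul(Rational(1, 203), Rational(-9, 2)) = Rational(-9, 406)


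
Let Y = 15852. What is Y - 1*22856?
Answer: -7004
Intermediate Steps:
Y - 1*22856 = 15852 - 1*22856 = 15852 - 22856 = -7004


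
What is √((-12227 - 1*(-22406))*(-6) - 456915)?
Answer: I*√517989 ≈ 719.71*I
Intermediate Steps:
√((-12227 - 1*(-22406))*(-6) - 456915) = √((-12227 + 22406)*(-6) - 456915) = √(10179*(-6) - 456915) = √(-61074 - 456915) = √(-517989) = I*√517989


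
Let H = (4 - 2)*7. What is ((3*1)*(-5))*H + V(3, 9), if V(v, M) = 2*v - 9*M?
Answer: -285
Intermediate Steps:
H = 14 (H = 2*7 = 14)
V(v, M) = -9*M + 2*v
((3*1)*(-5))*H + V(3, 9) = ((3*1)*(-5))*14 + (-9*9 + 2*3) = (3*(-5))*14 + (-81 + 6) = -15*14 - 75 = -210 - 75 = -285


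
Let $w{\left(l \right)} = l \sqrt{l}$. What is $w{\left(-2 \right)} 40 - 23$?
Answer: $-23 - 80 i \sqrt{2} \approx -23.0 - 113.14 i$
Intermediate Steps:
$w{\left(l \right)} = l^{\frac{3}{2}}$
$w{\left(-2 \right)} 40 - 23 = \left(-2\right)^{\frac{3}{2}} \cdot 40 - 23 = - 2 i \sqrt{2} \cdot 40 - 23 = - 80 i \sqrt{2} - 23 = -23 - 80 i \sqrt{2}$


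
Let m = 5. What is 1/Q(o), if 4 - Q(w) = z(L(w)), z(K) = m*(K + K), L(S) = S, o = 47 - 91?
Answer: 1/444 ≈ 0.0022523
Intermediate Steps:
o = -44
z(K) = 10*K (z(K) = 5*(K + K) = 5*(2*K) = 10*K)
Q(w) = 4 - 10*w
1/Q(o) = 1/(4 - 10*(-44)) = 1/(4 + 440) = 1/444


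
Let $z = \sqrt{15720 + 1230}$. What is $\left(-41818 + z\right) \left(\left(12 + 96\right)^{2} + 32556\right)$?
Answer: $-1849191960 + 221100 \sqrt{678} \approx -1.8434 \cdot 10^{9}$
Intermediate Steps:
$z = 5 \sqrt{678}$ ($z = \sqrt{16950} = 5 \sqrt{678} \approx 130.19$)
$\left(-41818 + z\right) \left(\left(12 + 96\right)^{2} + 32556\right) = \left(-41818 + 5 \sqrt{678}\right) \left(\left(12 + 96\right)^{2} + 32556\right) = \left(-41818 + 5 \sqrt{678}\right) \left(108^{2} + 32556\right) = \left(-41818 + 5 \sqrt{678}\right) \left(11664 + 32556\right) = \left(-41818 + 5 \sqrt{678}\right) 44220 = -1849191960 + 221100 \sqrt{678}$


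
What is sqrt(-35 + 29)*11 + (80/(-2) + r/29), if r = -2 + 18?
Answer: -1144/29 + 11*I*sqrt(6) ≈ -39.448 + 26.944*I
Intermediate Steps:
r = 16
sqrt(-35 + 29)*11 + (80/(-2) + r/29) = sqrt(-35 + 29)*11 + (80/(-2) + 16/29) = sqrt(-6)*11 + (80*(-1/2) + 16*(1/29)) = (I*sqrt(6))*11 + (-40 + 16/29) = 11*I*sqrt(6) - 1144/29 = -1144/29 + 11*I*sqrt(6)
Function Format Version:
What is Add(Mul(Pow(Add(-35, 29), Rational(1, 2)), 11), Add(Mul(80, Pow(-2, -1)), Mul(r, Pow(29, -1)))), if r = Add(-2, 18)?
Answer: Add(Rational(-1144, 29), Mul(11, I, Pow(6, Rational(1, 2)))) ≈ Add(-39.448, Mul(26.944, I))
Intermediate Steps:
r = 16
Add(Mul(Pow(Add(-35, 29), Rational(1, 2)), 11), Add(Mul(80, Pow(-2, -1)), Mul(r, Pow(29, -1)))) = Add(Mul(Pow(Add(-35, 29), Rational(1, 2)), 11), Add(Mul(80, Pow(-2, -1)), Mul(16, Pow(29, -1)))) = Add(Mul(Pow(-6, Rational(1, 2)), 11), Add(Mul(80, Rational(-1, 2)), Mul(16, Rational(1, 29)))) = Add(Mul(Mul(I, Pow(6, Rational(1, 2))), 11), Add(-40, Rational(16, 29))) = Add(Mul(11, I, Pow(6, Rational(1, 2))), Rational(-1144, 29)) = Add(Rational(-1144, 29), Mul(11, I, Pow(6, Rational(1, 2))))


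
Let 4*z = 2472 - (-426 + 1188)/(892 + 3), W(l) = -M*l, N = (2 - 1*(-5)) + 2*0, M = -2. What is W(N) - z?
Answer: -1080779/1790 ≈ -603.79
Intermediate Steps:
N = 7 (N = (2 + 5) + 0 = 7 + 0 = 7)
W(l) = 2*l (W(l) = -(-2)*l = 2*l)
z = 1105839/1790 (z = (2472 - (-426 + 1188)/(892 + 3))/4 = (2472 - 762/895)/4 = (¼)*(2211678/895) = 1105839/1790 ≈ 617.79)
W(N) - z = 2*7 - 1*1105839/1790 = 14 - 1105839/1790 = -1080779/1790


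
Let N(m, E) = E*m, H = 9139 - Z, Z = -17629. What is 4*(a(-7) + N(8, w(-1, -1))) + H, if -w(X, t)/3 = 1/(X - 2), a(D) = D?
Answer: 26772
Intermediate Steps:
w(X, t) = -3/(-2 + X) (w(X, t) = -3/(X - 2) = -3/(-2 + X))
H = 26768 (H = 9139 - 1*(-17629) = 9139 + 17629 = 26768)
4*(a(-7) + N(8, w(-1, -1))) + H = 4*(-7 - 3/(-2 - 1)*8) + 26768 = 4*(-7 - 3/(-3)*8) + 26768 = 4*(-7 - 3*(-1/3)*8) + 26768 = 4*(-7 + 1*8) + 26768 = 4*(-7 + 8) + 26768 = 4*1 + 26768 = 4 + 26768 = 26772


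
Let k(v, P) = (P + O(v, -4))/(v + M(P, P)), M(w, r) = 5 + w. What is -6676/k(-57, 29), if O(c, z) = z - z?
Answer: 153548/29 ≈ 5294.8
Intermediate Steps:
O(c, z) = 0
k(v, P) = P/(5 + P + v) (k(v, P) = (P + 0)/(v + (5 + P)) = P/(5 + P + v))
-6676/k(-57, 29) = -6676/(29/(5 + 29 - 57)) = -6676/(29/(-23)) = -6676/(29*(-1/23)) = -6676/(-29/23) = -6676*(-23/29) = 153548/29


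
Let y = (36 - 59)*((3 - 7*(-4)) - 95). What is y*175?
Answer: 257600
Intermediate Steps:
y = 1472 (y = -23*((3 + 28) - 95) = -23*(31 - 95) = -23*(-64) = 1472)
y*175 = 1472*175 = 257600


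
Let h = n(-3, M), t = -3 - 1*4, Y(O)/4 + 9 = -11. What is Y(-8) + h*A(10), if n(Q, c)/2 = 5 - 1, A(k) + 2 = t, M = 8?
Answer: -152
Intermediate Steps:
Y(O) = -80 (Y(O) = -36 + 4*(-11) = -36 - 44 = -80)
t = -7 (t = -3 - 4 = -7)
A(k) = -9 (A(k) = -2 - 7 = -9)
n(Q, c) = 8 (n(Q, c) = 2*(5 - 1) = 2*4 = 8)
h = 8
Y(-8) + h*A(10) = -80 + 8*(-9) = -80 - 72 = -152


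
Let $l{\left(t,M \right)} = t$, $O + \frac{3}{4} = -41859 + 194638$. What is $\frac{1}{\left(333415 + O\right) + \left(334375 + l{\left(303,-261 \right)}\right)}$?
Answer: $\frac{4}{3283485} \approx 1.2182 \cdot 10^{-6}$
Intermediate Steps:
$O = \frac{611113}{4}$ ($O = - \frac{3}{4} + \left(-41859 + 194638\right) = - \frac{3}{4} + 152779 = \frac{611113}{4} \approx 1.5278 \cdot 10^{5}$)
$\frac{1}{\left(333415 + O\right) + \left(334375 + l{\left(303,-261 \right)}\right)} = \frac{1}{\left(333415 + \frac{611113}{4}\right) + \left(334375 + 303\right)} = \frac{1}{\frac{1944773}{4} + 334678} = \frac{1}{\frac{3283485}{4}} = \frac{4}{3283485}$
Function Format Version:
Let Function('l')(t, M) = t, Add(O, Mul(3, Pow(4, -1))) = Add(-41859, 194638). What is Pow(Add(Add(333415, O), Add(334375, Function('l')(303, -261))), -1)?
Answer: Rational(4, 3283485) ≈ 1.2182e-6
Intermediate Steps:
O = Rational(611113, 4) (O = Add(Rational(-3, 4), Add(-41859, 194638)) = Add(Rational(-3, 4), 152779) = Rational(611113, 4) ≈ 1.5278e+5)
Pow(Add(Add(333415, O), Add(334375, Function('l')(303, -261))), -1) = Pow(Add(Add(333415, Rational(611113, 4)), Add(334375, 303)), -1) = Pow(Add(Rational(1944773, 4), 334678), -1) = Pow(Rational(3283485, 4), -1) = Rational(4, 3283485)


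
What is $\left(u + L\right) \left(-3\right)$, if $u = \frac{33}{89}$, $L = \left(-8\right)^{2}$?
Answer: $- \frac{17187}{89} \approx -193.11$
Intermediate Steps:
$L = 64$
$u = \frac{33}{89}$ ($u = 33 \cdot \frac{1}{89} = \frac{33}{89} \approx 0.37079$)
$\left(u + L\right) \left(-3\right) = \left(\frac{33}{89} + 64\right) \left(-3\right) = \frac{5729}{89} \left(-3\right) = - \frac{17187}{89}$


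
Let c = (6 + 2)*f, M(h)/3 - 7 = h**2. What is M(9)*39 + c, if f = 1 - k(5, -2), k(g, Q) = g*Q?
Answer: 10384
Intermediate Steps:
M(h) = 21 + 3*h**2
k(g, Q) = Q*g
f = 11 (f = 1 - (-2)*5 = 1 - 1*(-10) = 1 + 10 = 11)
c = 88 (c = (6 + 2)*11 = 8*11 = 88)
M(9)*39 + c = (21 + 3*9**2)*39 + 88 = (21 + 3*81)*39 + 88 = (21 + 243)*39 + 88 = 264*39 + 88 = 10296 + 88 = 10384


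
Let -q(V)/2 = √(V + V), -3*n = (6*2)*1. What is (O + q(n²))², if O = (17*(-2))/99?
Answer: 1255684/9801 + 544*√2/99 ≈ 135.89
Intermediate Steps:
n = -4 (n = -6*2/3 = -4 ≈ -4.0000)
q(V) = -2*√2*√V (q(V) = -2*√(V + V) = -2*√2*√V)
O = -34/99 (O = -34*1/99 = -34/99 ≈ -0.34343)
(O + q(n²))² = (-34/99 - 2*√2*√((-4)²))² = (-34/99 - 2*√2*√16)² = (-34/99 - 2*√2*4)² = (-34/99 - 8*√2)²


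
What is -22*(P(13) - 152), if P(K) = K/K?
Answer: 3322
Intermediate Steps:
P(K) = 1
-22*(P(13) - 152) = -22*(1 - 152) = -22*(-151) = 3322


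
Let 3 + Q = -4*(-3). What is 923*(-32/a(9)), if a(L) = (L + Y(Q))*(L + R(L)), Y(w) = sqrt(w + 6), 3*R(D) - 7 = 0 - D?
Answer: -132912/275 + 14768*sqrt(15)/275 ≈ -275.33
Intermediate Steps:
R(D) = 7/3 - D/3 (R(D) = 7/3 + (0 - D)/3 = 7/3 + (-D)/3 = 7/3 - D/3)
Q = 9 (Q = -3 - 4*(-3) = -3 + 12 = 9)
Y(w) = sqrt(6 + w)
a(L) = (7/3 + 2*L/3)*(L + sqrt(15)) (a(L) = (L + sqrt(6 + 9))*(L + (7/3 - L/3)) = (L + sqrt(15))*(7/3 + 2*L/3) = (7/3 + 2*L/3)*(L + sqrt(15)))
923*(-32/a(9)) = 923*(-32/((2/3)*9**2 + (7/3)*9 + 7*sqrt(15)/3 + (2/3)*9*sqrt(15))) = 923*(-32/((2/3)*81 + 21 + 7*sqrt(15)/3 + 6*sqrt(15))) = 923*(-32/(54 + 21 + 7*sqrt(15)/3 + 6*sqrt(15))) = 923*(-32/(75 + 25*sqrt(15)/3)) = -29536/(75 + 25*sqrt(15)/3)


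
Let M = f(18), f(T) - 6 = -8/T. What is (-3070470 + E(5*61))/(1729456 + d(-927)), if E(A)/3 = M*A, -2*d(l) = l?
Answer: -18392320/10379517 ≈ -1.7720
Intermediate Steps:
f(T) = 6 - 8/T
M = 50/9 (M = 6 - 8/18 = 6 - 8*1/18 = 6 - 4/9 = 50/9 ≈ 5.5556)
d(l) = -l/2
E(A) = 50*A/3 (E(A) = 3*(50*A/9) = 50*A/3)
(-3070470 + E(5*61))/(1729456 + d(-927)) = (-3070470 + 50*(5*61)/3)/(1729456 - 1/2*(-927)) = (-3070470 + (50/3)*305)/(1729456 + 927/2) = (-3070470 + 15250/3)/(3459839/2) = -9196160/3*2/3459839 = -18392320/10379517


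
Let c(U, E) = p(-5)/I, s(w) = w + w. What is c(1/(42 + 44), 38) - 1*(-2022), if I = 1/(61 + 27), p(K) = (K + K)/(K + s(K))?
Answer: 6242/3 ≈ 2080.7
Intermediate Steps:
s(w) = 2*w
p(K) = ⅔ (p(K) = (K + K)/(K + 2*K) = (2*K)/((3*K)) = (2*K)*(1/(3*K)) = ⅔)
I = 1/88 ≈ 0.011364
c(U, E) = 176/3 (c(U, E) = 2/(3*(1/88)) = (⅔)*88 = 176/3)
c(1/(42 + 44), 38) - 1*(-2022) = 176/3 - 1*(-2022) = 176/3 + 2022 = 6242/3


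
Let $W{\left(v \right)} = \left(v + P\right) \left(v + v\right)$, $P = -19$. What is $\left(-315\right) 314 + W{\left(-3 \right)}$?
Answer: $-98778$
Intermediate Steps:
$W{\left(v \right)} = 2 v \left(-19 + v\right)$ ($W{\left(v \right)} = \left(v - 19\right) \left(v + v\right) = \left(-19 + v\right) 2 v = 2 v \left(-19 + v\right)$)
$\left(-315\right) 314 + W{\left(-3 \right)} = \left(-315\right) 314 + 2 \left(-3\right) \left(-19 - 3\right) = -98910 + 2 \left(-3\right) \left(-22\right) = -98910 + 132 = -98778$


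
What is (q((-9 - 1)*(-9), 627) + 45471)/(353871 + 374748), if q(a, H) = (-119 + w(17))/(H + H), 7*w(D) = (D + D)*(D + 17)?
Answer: 21007619/336621978 ≈ 0.062407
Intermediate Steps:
w(D) = 2*D*(17 + D)/7 (w(D) = ((D + D)*(D + 17))/7 = ((2*D)*(17 + D))/7 = (2*D*(17 + D))/7 = 2*D*(17 + D)/7)
q(a, H) = 323/(14*H) (q(a, H) = (-119 + (2/7)*17*(17 + 17))/(H + H) = (-119 + (2/7)*17*34)/((2*H)) = (-119 + 1156/7)*(1/(2*H)) = 323*(1/(2*H))/7 = 323/(14*H))
(q((-9 - 1)*(-9), 627) + 45471)/(353871 + 374748) = ((323/14)/627 + 45471)/(353871 + 374748) = ((323/14)*(1/627) + 45471)/728619 = (17/462 + 45471)*(1/728619) = (21007619/462)*(1/728619) = 21007619/336621978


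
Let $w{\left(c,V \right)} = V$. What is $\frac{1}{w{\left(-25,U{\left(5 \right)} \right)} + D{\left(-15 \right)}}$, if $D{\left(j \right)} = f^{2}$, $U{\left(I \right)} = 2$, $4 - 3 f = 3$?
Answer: $\frac{9}{19} \approx 0.47368$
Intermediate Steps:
$f = \frac{1}{3}$ ($f = \frac{4}{3} - 1 = \frac{1}{3} \approx 0.33333$)
$D{\left(j \right)} = \frac{1}{9}$ ($D{\left(j \right)} = \left(\frac{1}{3}\right)^{2} = \frac{1}{9}$)
$\frac{1}{w{\left(-25,U{\left(5 \right)} \right)} + D{\left(-15 \right)}} = \frac{1}{2 + \frac{1}{9}} = \frac{1}{\frac{19}{9}} = \frac{9}{19}$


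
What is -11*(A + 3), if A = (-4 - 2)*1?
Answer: 33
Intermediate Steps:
A = -6 (A = -6*1 = -6)
-11*(A + 3) = -11*(-6 + 3) = -11*(-3) = 33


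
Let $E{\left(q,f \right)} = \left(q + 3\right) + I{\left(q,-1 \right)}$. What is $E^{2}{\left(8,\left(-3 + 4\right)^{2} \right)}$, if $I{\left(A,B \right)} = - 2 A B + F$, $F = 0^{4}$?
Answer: $729$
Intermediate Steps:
$F = 0$
$I{\left(A,B \right)} = - 2 A B$ ($I{\left(A,B \right)} = - 2 A B + 0 = - 2 A B$)
$E{\left(q,f \right)} = 3 + 3 q$ ($E{\left(q,f \right)} = \left(q + 3\right) - 2 q \left(-1\right) = \left(3 + q\right) + 2 q = 3 + 3 q$)
$E^{2}{\left(8,\left(-3 + 4\right)^{2} \right)} = \left(3 + 3 \cdot 8\right)^{2} = \left(3 + 24\right)^{2} = 27^{2} = 729$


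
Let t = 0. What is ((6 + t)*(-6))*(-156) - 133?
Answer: 5483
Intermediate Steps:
((6 + t)*(-6))*(-156) - 133 = ((6 + 0)*(-6))*(-156) - 133 = (6*(-6))*(-156) - 133 = -36*(-156) - 133 = 5616 - 133 = 5483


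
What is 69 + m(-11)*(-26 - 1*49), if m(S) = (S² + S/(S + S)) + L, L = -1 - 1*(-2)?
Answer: -18237/2 ≈ -9118.5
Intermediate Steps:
L = 1 (L = -1 + 2 = 1)
m(S) = 3/2 + S² (m(S) = (S² + S/(S + S)) + 1 = (S² + S/((2*S))) + 1 = (S² + (1/(2*S))*S) + 1 = (S² + ½) + 1 = (½ + S²) + 1 = 3/2 + S²)
69 + m(-11)*(-26 - 1*49) = 69 + (3/2 + (-11)²)*(-26 - 1*49) = 69 + (3/2 + 121)*(-26 - 49) = 69 + (245/2)*(-75) = 69 - 18375/2 = -18237/2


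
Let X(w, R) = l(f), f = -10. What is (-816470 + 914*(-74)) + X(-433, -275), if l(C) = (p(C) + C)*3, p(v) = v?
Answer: -884166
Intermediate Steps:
l(C) = 6*C (l(C) = (C + C)*3 = (2*C)*3 = 6*C)
X(w, R) = -60 (X(w, R) = 6*(-10) = -60)
(-816470 + 914*(-74)) + X(-433, -275) = (-816470 + 914*(-74)) - 60 = (-816470 - 67636) - 60 = -884106 - 60 = -884166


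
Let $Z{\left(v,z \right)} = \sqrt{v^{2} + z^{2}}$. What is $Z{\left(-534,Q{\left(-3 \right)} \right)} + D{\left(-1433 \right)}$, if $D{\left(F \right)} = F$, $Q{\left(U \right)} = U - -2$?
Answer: $-1433 + \sqrt{285157} \approx -899.0$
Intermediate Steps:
$Q{\left(U \right)} = 2 + U$ ($Q{\left(U \right)} = U + 2 = 2 + U$)
$Z{\left(-534,Q{\left(-3 \right)} \right)} + D{\left(-1433 \right)} = \sqrt{\left(-534\right)^{2} + \left(2 - 3\right)^{2}} - 1433 = \sqrt{285156 + \left(-1\right)^{2}} - 1433 = \sqrt{285156 + 1} - 1433 = \sqrt{285157} - 1433 = -1433 + \sqrt{285157}$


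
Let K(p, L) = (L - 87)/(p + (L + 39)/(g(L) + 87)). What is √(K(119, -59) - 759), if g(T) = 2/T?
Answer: I*√282333435050813/609409 ≈ 27.572*I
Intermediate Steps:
K(p, L) = (-87 + L)/(p + (39 + L)/(87 + 2/L)) (K(p, L) = (L - 87)/(p + (L + 39)/(2/L + 87)) = (-87 + L)/(p + (39 + L)/(87 + 2/L)))
√(K(119, -59) - 759) = √((-174 - 59*(-7567 + 87*(-59)))/(2*119 - 59*(39 - 59 + 87*119)) - 759) = √((-174 - 59*(-7567 - 5133))/(238 - 59*(39 - 59 + 10353)) - 759) = √((-174 - 59*(-12700))/(238 - 59*10333) - 759) = √((-174 + 749300)/(238 - 609647) - 759) = √(749126/(-609409) - 759) = √(-1/609409*749126 - 759) = √(-749126/609409 - 759) = √(-463290557/609409) = I*√282333435050813/609409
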